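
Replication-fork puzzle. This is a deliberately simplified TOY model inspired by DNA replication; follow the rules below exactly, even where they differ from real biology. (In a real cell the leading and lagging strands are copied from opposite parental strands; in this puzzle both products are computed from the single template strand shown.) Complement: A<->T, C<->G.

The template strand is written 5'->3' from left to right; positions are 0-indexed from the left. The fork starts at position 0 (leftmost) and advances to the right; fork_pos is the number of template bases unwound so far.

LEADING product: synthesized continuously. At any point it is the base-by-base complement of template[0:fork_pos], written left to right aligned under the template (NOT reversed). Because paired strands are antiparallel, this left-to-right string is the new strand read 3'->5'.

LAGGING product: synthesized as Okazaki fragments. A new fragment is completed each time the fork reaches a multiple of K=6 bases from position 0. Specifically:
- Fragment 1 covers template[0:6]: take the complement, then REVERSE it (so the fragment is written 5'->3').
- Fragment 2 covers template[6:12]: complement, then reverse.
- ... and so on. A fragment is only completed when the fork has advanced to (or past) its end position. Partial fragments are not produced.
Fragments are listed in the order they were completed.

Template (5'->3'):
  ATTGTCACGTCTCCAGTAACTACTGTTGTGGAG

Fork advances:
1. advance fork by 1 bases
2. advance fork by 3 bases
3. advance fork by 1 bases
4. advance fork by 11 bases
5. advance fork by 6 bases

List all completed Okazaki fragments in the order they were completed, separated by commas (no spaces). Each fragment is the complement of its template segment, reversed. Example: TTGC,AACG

Answer: GACAAT,AGACGT,TACTGG

Derivation:
Step 1: advance 1 -> fork_pos = 0 + 1 = 1. Next multiple of 6 is 6 (not reached); still 0 fragment(s).
Step 2: advance 3 -> fork_pos = 1 + 3 = 4. Next multiple of 6 is 6 (not reached); still 0 fragment(s).
Step 3: advance 1 -> fork_pos = 4 + 1 = 5. Next multiple of 6 is 6 (not reached); still 0 fragment(s).
Step 4: advance 11 -> fork_pos = 5 + 11 = 16. Reached multiple(s) of 6: 6, 12 -> fragments 1-2 completed (2 total).
Step 5: advance 6 -> fork_pos = 16 + 6 = 22. Reached multiple(s) of 6: 18 -> fragment 3 completed (3 total).
Final fork_pos = 22, so 3 fragment(s) are complete. Build each: template segment -> complement -> reverse.
Fragment 1: template[0:6] = ATTGTC -> complement TAACAG -> reversed GACAAT
Fragment 2: template[6:12] = ACGTCT -> complement TGCAGA -> reversed AGACGT
Fragment 3: template[12:18] = CCAGTA -> complement GGTCAT -> reversed TACTGG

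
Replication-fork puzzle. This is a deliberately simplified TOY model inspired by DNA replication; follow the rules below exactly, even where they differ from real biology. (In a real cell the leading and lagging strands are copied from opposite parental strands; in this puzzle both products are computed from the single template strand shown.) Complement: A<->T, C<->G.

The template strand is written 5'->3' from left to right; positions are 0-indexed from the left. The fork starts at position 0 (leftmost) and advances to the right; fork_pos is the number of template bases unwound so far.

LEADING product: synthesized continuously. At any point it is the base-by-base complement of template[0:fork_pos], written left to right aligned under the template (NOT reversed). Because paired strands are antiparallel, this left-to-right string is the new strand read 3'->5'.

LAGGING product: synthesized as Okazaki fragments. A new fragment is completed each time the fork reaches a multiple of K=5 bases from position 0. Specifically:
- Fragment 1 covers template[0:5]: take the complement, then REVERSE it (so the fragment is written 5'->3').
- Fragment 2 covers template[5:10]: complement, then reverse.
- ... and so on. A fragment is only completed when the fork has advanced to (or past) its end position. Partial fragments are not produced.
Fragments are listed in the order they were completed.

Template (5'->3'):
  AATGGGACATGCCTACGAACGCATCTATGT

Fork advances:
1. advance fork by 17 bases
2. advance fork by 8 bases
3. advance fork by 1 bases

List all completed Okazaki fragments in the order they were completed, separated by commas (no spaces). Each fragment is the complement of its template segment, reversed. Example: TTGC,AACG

Answer: CCATT,ATGTC,TAGGC,GTTCG,GATGC

Derivation:
Step 1: advance 17 -> fork_pos = 0 + 17 = 17. Reached multiple(s) of 5: 5, 10, 15 -> fragments 1-3 completed (3 total).
Step 2: advance 8 -> fork_pos = 17 + 8 = 25. Reached multiple(s) of 5: 20, 25 -> fragments 4-5 completed (5 total).
Step 3: advance 1 -> fork_pos = 25 + 1 = 26. Next multiple of 5 is 30 (not reached); still 5 fragment(s).
Final fork_pos = 26, so 5 fragment(s) are complete. Build each: template segment -> complement -> reverse.
Fragment 1: template[0:5] = AATGG -> complement TTACC -> reversed CCATT
Fragment 2: template[5:10] = GACAT -> complement CTGTA -> reversed ATGTC
Fragment 3: template[10:15] = GCCTA -> complement CGGAT -> reversed TAGGC
Fragment 4: template[15:20] = CGAAC -> complement GCTTG -> reversed GTTCG
Fragment 5: template[20:25] = GCATC -> complement CGTAG -> reversed GATGC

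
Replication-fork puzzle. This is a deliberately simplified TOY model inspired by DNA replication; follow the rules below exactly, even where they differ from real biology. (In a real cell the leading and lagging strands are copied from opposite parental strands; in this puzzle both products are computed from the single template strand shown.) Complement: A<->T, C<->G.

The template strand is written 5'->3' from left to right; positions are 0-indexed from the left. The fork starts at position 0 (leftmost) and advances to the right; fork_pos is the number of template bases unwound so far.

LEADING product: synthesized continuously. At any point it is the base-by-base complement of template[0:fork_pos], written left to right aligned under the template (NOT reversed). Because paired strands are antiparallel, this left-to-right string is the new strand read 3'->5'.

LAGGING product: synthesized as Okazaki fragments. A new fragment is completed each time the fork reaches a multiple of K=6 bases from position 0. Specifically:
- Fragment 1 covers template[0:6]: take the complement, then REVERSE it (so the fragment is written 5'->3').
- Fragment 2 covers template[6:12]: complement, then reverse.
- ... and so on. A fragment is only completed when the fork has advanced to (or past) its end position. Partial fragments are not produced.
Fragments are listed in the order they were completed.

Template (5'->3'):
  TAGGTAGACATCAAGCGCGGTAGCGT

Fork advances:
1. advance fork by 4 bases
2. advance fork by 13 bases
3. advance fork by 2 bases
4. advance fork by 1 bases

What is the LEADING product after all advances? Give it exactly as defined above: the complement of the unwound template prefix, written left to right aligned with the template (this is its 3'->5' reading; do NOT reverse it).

Answer: ATCCATCTGTAGTTCGCGCC

Derivation:
Step 1: advance 4 -> fork_pos = 0 + 4 = 4.
Step 2: advance 13 -> fork_pos = 4 + 13 = 17.
Step 3: advance 2 -> fork_pos = 17 + 2 = 19.
Step 4: advance 1 -> fork_pos = 19 + 1 = 20.
Unwound prefix: template[0:20] = TAGGTAGACATCAAGCGCGG
Complement it base by base (A<->T, C<->G), keeping left-to-right order:
  [0:5] TAGGT -> ATCCA
  [5:10] AGACA -> TCTGT
  [10:15] TCAAG -> AGTTC
  [15:20] CGCGG -> GCGCC
Concatenate: ATCCATCTGTAGTTCGCGCC (length 20; written aligned with the template, i.e. 3'->5').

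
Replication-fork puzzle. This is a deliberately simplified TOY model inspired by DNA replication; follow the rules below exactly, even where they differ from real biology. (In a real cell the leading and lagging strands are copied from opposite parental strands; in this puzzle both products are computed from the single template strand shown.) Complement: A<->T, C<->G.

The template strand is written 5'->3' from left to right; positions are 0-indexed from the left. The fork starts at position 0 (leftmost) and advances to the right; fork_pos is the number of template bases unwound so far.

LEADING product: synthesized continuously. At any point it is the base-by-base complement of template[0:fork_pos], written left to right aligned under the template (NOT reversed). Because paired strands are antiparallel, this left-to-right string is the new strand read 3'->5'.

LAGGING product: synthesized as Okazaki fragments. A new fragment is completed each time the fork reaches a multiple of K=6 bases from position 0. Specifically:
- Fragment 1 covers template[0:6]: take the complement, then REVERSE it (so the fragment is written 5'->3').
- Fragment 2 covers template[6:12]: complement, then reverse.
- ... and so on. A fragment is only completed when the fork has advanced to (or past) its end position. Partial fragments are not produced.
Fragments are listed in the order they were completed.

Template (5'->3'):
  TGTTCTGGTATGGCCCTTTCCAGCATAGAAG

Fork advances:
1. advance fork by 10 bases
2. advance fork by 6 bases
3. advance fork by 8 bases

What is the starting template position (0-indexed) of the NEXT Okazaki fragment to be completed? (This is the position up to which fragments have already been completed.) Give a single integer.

Step 1: advance 10 -> fork_pos = 0 + 10 = 10. Reached multiple(s) of 6: 6 -> fragment 1 completed (1 total).
Step 2: advance 6 -> fork_pos = 10 + 6 = 16. Reached multiple(s) of 6: 12 -> fragment 2 completed (2 total).
Step 3: advance 8 -> fork_pos = 16 + 8 = 24. Reached multiple(s) of 6: 18, 24 -> fragments 3-4 completed (4 total).
4 fragment(s) completed, covering template[0:24] (4 x 6 = 24). The next fragment, fragment 5, covers template[24:30], so it starts at position 24.

Answer: 24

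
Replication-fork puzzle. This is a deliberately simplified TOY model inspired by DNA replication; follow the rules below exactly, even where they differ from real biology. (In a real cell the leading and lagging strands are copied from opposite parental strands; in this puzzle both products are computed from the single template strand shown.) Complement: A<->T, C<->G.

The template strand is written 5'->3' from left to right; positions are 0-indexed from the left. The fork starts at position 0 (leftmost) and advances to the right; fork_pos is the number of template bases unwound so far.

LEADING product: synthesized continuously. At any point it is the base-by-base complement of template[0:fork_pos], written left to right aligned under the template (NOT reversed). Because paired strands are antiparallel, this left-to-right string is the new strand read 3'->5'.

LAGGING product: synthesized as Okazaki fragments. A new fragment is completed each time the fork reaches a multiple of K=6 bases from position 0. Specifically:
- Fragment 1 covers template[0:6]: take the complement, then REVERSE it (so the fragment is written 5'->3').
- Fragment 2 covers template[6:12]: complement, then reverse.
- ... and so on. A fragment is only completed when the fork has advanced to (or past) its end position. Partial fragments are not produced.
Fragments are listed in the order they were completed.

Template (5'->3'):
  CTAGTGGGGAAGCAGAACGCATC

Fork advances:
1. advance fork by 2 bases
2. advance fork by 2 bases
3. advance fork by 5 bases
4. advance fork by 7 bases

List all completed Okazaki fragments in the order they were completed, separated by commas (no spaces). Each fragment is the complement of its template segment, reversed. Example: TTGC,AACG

Answer: CACTAG,CTTCCC

Derivation:
Step 1: advance 2 -> fork_pos = 0 + 2 = 2. Next multiple of 6 is 6 (not reached); still 0 fragment(s).
Step 2: advance 2 -> fork_pos = 2 + 2 = 4. Next multiple of 6 is 6 (not reached); still 0 fragment(s).
Step 3: advance 5 -> fork_pos = 4 + 5 = 9. Reached multiple(s) of 6: 6 -> fragment 1 completed (1 total).
Step 4: advance 7 -> fork_pos = 9 + 7 = 16. Reached multiple(s) of 6: 12 -> fragment 2 completed (2 total).
Final fork_pos = 16, so 2 fragment(s) are complete. Build each: template segment -> complement -> reverse.
Fragment 1: template[0:6] = CTAGTG -> complement GATCAC -> reversed CACTAG
Fragment 2: template[6:12] = GGGAAG -> complement CCCTTC -> reversed CTTCCC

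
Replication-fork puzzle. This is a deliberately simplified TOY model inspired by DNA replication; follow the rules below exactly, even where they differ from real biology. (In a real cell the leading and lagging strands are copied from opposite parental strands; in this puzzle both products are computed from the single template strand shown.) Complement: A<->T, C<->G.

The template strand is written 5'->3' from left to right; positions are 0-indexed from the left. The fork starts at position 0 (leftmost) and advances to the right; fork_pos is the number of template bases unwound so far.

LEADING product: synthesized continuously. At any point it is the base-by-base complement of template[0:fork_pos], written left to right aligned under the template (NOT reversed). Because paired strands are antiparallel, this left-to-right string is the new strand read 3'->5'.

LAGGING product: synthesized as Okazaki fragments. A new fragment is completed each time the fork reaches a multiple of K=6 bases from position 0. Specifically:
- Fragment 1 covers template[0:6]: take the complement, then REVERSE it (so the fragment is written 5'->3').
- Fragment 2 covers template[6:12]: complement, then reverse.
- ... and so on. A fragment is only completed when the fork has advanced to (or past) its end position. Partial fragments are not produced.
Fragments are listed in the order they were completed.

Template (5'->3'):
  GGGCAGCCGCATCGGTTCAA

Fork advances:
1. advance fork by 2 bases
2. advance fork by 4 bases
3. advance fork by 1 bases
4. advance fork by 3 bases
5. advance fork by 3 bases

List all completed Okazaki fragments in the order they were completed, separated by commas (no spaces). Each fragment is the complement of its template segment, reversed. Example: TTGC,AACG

Step 1: advance 2 -> fork_pos = 0 + 2 = 2. Next multiple of 6 is 6 (not reached); still 0 fragment(s).
Step 2: advance 4 -> fork_pos = 2 + 4 = 6. Reached multiple(s) of 6: 6 -> fragment 1 completed (1 total).
Step 3: advance 1 -> fork_pos = 6 + 1 = 7. Next multiple of 6 is 12 (not reached); still 1 fragment(s).
Step 4: advance 3 -> fork_pos = 7 + 3 = 10. Next multiple of 6 is 12 (not reached); still 1 fragment(s).
Step 5: advance 3 -> fork_pos = 10 + 3 = 13. Reached multiple(s) of 6: 12 -> fragment 2 completed (2 total).
Final fork_pos = 13, so 2 fragment(s) are complete. Build each: template segment -> complement -> reverse.
Fragment 1: template[0:6] = GGGCAG -> complement CCCGTC -> reversed CTGCCC
Fragment 2: template[6:12] = CCGCAT -> complement GGCGTA -> reversed ATGCGG

Answer: CTGCCC,ATGCGG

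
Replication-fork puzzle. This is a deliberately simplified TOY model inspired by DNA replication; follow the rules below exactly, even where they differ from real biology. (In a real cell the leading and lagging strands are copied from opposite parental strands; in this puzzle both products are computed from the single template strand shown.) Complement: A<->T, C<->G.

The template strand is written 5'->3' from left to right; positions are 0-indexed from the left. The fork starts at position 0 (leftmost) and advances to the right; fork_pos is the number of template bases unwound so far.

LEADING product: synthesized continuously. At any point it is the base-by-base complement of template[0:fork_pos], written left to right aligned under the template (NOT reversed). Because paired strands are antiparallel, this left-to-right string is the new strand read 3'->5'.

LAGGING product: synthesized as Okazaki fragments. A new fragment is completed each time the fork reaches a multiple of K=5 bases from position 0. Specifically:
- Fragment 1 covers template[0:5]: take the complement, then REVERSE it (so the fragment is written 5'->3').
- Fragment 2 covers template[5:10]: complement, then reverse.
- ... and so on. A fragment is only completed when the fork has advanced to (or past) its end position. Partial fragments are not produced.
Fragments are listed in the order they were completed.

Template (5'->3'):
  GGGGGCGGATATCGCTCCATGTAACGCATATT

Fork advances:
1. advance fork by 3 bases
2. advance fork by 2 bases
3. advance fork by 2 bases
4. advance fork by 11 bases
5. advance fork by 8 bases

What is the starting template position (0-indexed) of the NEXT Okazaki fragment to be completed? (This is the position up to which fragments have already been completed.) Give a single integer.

Step 1: advance 3 -> fork_pos = 0 + 3 = 3. Next multiple of 5 is 5 (not reached); still 0 fragment(s).
Step 2: advance 2 -> fork_pos = 3 + 2 = 5. Reached multiple(s) of 5: 5 -> fragment 1 completed (1 total).
Step 3: advance 2 -> fork_pos = 5 + 2 = 7. Next multiple of 5 is 10 (not reached); still 1 fragment(s).
Step 4: advance 11 -> fork_pos = 7 + 11 = 18. Reached multiple(s) of 5: 10, 15 -> fragments 2-3 completed (3 total).
Step 5: advance 8 -> fork_pos = 18 + 8 = 26. Reached multiple(s) of 5: 20, 25 -> fragments 4-5 completed (5 total).
5 fragment(s) completed, covering template[0:25] (5 x 5 = 25). The next fragment, fragment 6, covers template[25:30], so it starts at position 25.

Answer: 25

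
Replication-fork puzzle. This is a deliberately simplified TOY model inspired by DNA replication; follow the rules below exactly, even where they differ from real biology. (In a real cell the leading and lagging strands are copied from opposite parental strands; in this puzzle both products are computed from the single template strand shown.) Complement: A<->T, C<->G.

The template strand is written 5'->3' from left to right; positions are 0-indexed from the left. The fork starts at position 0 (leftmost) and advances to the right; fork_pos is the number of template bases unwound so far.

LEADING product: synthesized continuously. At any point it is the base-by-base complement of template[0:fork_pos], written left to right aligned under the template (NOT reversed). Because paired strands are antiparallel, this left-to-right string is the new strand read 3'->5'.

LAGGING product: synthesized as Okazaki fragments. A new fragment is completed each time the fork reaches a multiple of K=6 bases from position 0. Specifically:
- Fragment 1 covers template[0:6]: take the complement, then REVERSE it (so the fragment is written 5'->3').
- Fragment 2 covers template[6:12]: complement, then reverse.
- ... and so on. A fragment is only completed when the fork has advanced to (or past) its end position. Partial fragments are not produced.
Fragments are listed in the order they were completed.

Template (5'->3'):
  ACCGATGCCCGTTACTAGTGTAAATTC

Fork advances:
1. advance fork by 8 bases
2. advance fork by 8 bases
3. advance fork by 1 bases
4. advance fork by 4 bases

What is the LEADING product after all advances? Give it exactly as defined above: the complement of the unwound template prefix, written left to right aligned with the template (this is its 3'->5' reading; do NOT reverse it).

Step 1: advance 8 -> fork_pos = 0 + 8 = 8.
Step 2: advance 8 -> fork_pos = 8 + 8 = 16.
Step 3: advance 1 -> fork_pos = 16 + 1 = 17.
Step 4: advance 4 -> fork_pos = 17 + 4 = 21.
Unwound prefix: template[0:21] = ACCGATGCCCGTTACTAGTGT
Complement it base by base (A<->T, C<->G), keeping left-to-right order:
  [0:5] ACCGA -> TGGCT
  [5:10] TGCCC -> ACGGG
  [10:15] GTTAC -> CAATG
  [15:20] TAGTG -> ATCAC
  [20:21] T -> A
Concatenate: TGGCTACGGGCAATGATCACA (length 21; written aligned with the template, i.e. 3'->5').

Answer: TGGCTACGGGCAATGATCACA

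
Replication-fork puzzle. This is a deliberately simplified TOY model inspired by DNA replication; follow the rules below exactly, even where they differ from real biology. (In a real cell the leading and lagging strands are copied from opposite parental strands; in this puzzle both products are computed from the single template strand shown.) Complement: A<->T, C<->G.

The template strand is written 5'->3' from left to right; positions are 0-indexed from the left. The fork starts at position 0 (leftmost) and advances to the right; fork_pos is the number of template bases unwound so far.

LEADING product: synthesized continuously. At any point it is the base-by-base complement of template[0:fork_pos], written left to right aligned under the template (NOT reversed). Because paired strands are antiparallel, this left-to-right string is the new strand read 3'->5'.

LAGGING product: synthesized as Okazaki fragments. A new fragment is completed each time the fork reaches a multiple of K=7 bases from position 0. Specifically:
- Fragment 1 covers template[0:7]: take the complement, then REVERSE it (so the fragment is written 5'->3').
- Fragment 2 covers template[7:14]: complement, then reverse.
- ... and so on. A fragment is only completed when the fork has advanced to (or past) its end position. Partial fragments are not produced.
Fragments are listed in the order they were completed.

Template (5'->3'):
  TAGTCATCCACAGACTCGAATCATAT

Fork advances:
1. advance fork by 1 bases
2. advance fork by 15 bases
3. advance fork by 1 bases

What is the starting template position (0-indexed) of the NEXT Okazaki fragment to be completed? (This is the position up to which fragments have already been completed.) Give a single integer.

Answer: 14

Derivation:
Step 1: advance 1 -> fork_pos = 0 + 1 = 1. Next multiple of 7 is 7 (not reached); still 0 fragment(s).
Step 2: advance 15 -> fork_pos = 1 + 15 = 16. Reached multiple(s) of 7: 7, 14 -> fragments 1-2 completed (2 total).
Step 3: advance 1 -> fork_pos = 16 + 1 = 17. Next multiple of 7 is 21 (not reached); still 2 fragment(s).
2 fragment(s) completed, covering template[0:14] (2 x 7 = 14). The next fragment, fragment 3, covers template[14:21], so it starts at position 14.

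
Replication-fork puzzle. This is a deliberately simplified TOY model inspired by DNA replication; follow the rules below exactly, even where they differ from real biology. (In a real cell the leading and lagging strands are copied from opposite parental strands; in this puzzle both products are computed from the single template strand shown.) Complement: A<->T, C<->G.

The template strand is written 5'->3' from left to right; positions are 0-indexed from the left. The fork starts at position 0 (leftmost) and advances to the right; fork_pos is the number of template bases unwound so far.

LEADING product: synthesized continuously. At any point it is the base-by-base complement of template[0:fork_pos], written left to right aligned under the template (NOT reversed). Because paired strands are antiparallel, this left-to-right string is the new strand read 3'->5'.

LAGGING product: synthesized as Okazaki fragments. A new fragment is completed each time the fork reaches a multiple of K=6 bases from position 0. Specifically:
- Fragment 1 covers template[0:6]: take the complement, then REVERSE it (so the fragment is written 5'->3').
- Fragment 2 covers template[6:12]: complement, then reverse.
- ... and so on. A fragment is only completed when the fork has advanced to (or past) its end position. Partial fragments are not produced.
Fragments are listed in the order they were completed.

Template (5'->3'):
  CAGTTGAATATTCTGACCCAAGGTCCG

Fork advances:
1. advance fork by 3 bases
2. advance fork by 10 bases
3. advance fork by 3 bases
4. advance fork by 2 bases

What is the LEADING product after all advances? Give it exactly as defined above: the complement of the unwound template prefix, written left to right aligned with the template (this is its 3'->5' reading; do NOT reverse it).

Step 1: advance 3 -> fork_pos = 0 + 3 = 3.
Step 2: advance 10 -> fork_pos = 3 + 10 = 13.
Step 3: advance 3 -> fork_pos = 13 + 3 = 16.
Step 4: advance 2 -> fork_pos = 16 + 2 = 18.
Unwound prefix: template[0:18] = CAGTTGAATATTCTGACC
Complement it base by base (A<->T, C<->G), keeping left-to-right order:
  [0:5] CAGTT -> GTCAA
  [5:10] GAATA -> CTTAT
  [10:15] TTCTG -> AAGAC
  [15:18] ACC -> TGG
Concatenate: GTCAACTTATAAGACTGG (length 18; written aligned with the template, i.e. 3'->5').

Answer: GTCAACTTATAAGACTGG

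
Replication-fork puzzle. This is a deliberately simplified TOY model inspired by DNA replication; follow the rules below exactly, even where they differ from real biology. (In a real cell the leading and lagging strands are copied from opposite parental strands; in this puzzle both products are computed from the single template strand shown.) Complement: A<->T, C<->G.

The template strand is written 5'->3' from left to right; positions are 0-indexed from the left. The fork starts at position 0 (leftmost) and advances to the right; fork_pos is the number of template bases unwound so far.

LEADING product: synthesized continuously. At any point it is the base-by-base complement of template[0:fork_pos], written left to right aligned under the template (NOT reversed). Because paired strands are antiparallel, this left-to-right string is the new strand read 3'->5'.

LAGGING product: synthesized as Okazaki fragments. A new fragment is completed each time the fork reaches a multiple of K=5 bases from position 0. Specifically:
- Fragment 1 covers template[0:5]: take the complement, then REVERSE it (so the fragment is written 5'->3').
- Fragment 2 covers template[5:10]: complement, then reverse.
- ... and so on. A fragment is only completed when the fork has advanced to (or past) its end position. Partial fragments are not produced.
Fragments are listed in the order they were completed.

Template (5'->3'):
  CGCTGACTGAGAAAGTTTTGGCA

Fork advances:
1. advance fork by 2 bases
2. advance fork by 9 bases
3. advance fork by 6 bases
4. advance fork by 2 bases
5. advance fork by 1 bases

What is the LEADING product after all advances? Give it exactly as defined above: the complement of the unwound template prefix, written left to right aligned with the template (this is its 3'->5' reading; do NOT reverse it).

Answer: GCGACTGACTCTTTCAAAAC

Derivation:
Step 1: advance 2 -> fork_pos = 0 + 2 = 2.
Step 2: advance 9 -> fork_pos = 2 + 9 = 11.
Step 3: advance 6 -> fork_pos = 11 + 6 = 17.
Step 4: advance 2 -> fork_pos = 17 + 2 = 19.
Step 5: advance 1 -> fork_pos = 19 + 1 = 20.
Unwound prefix: template[0:20] = CGCTGACTGAGAAAGTTTTG
Complement it base by base (A<->T, C<->G), keeping left-to-right order:
  [0:5] CGCTG -> GCGAC
  [5:10] ACTGA -> TGACT
  [10:15] GAAAG -> CTTTC
  [15:20] TTTTG -> AAAAC
Concatenate: GCGACTGACTCTTTCAAAAC (length 20; written aligned with the template, i.e. 3'->5').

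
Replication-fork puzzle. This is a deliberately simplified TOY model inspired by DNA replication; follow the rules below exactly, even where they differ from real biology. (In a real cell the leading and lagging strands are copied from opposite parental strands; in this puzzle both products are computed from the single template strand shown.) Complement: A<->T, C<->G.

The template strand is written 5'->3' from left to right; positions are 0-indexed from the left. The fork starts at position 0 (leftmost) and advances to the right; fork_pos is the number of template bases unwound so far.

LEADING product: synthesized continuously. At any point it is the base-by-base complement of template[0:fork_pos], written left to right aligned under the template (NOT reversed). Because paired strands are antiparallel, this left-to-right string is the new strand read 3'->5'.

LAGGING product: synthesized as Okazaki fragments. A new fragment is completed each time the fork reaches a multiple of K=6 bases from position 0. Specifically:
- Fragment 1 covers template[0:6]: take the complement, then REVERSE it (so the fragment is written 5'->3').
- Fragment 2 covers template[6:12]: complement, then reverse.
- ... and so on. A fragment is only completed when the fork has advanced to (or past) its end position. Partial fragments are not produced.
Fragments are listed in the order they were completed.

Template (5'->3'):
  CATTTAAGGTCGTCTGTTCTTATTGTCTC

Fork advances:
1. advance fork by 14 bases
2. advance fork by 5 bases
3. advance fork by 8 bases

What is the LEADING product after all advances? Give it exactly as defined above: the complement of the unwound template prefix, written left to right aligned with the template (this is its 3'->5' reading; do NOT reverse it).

Step 1: advance 14 -> fork_pos = 0 + 14 = 14.
Step 2: advance 5 -> fork_pos = 14 + 5 = 19.
Step 3: advance 8 -> fork_pos = 19 + 8 = 27.
Unwound prefix: template[0:27] = CATTTAAGGTCGTCTGTTCTTATTGTC
Complement it base by base (A<->T, C<->G), keeping left-to-right order:
  [0:5] CATTT -> GTAAA
  [5:10] AAGGT -> TTCCA
  [10:15] CGTCT -> GCAGA
  [15:20] GTTCT -> CAAGA
  [20:25] TATTG -> ATAAC
  [25:27] TC -> AG
Concatenate: GTAAATTCCAGCAGACAAGAATAACAG (length 27; written aligned with the template, i.e. 3'->5').

Answer: GTAAATTCCAGCAGACAAGAATAACAG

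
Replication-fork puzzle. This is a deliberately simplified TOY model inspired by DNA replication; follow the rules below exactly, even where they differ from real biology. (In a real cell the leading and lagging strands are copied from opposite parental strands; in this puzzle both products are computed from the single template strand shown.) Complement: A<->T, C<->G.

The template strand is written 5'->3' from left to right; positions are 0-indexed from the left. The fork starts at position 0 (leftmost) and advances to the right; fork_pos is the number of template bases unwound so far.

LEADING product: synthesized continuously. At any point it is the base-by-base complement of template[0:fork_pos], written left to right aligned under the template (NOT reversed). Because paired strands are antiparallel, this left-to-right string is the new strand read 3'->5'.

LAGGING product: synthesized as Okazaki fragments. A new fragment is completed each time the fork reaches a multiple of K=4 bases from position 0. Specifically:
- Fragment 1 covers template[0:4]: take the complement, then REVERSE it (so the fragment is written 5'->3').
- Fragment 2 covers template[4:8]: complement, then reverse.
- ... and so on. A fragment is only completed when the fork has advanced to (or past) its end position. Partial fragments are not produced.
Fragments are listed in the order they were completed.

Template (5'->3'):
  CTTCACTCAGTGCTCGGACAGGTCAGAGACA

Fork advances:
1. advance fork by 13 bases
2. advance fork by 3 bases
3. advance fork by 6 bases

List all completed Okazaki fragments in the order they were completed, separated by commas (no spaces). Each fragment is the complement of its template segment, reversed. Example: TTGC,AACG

Answer: GAAG,GAGT,CACT,CGAG,TGTC

Derivation:
Step 1: advance 13 -> fork_pos = 0 + 13 = 13. Reached multiple(s) of 4: 4, 8, 12 -> fragments 1-3 completed (3 total).
Step 2: advance 3 -> fork_pos = 13 + 3 = 16. Reached multiple(s) of 4: 16 -> fragment 4 completed (4 total).
Step 3: advance 6 -> fork_pos = 16 + 6 = 22. Reached multiple(s) of 4: 20 -> fragment 5 completed (5 total).
Final fork_pos = 22, so 5 fragment(s) are complete. Build each: template segment -> complement -> reverse.
Fragment 1: template[0:4] = CTTC -> complement GAAG -> reversed GAAG
Fragment 2: template[4:8] = ACTC -> complement TGAG -> reversed GAGT
Fragment 3: template[8:12] = AGTG -> complement TCAC -> reversed CACT
Fragment 4: template[12:16] = CTCG -> complement GAGC -> reversed CGAG
Fragment 5: template[16:20] = GACA -> complement CTGT -> reversed TGTC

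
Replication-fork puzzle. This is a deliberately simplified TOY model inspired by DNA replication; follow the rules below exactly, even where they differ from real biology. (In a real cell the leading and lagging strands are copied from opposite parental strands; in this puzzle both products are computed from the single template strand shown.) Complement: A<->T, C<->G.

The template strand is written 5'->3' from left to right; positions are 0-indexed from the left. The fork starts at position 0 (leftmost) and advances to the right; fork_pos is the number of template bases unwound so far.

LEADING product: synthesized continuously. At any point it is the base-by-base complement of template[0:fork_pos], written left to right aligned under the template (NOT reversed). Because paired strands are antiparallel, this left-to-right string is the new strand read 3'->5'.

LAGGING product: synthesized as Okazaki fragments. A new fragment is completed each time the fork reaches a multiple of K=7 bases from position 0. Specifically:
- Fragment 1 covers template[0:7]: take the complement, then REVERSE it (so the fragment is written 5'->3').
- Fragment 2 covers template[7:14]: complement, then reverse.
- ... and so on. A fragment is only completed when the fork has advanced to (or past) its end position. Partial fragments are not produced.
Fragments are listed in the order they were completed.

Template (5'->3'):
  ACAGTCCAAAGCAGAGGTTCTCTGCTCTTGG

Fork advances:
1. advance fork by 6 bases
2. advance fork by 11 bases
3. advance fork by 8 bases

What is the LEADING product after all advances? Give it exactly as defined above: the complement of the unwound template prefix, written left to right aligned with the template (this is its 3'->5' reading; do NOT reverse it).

Step 1: advance 6 -> fork_pos = 0 + 6 = 6.
Step 2: advance 11 -> fork_pos = 6 + 11 = 17.
Step 3: advance 8 -> fork_pos = 17 + 8 = 25.
Unwound prefix: template[0:25] = ACAGTCCAAAGCAGAGGTTCTCTGC
Complement it base by base (A<->T, C<->G), keeping left-to-right order:
  [0:5] ACAGT -> TGTCA
  [5:10] CCAAA -> GGTTT
  [10:15] GCAGA -> CGTCT
  [15:20] GGTTC -> CCAAG
  [20:25] TCTGC -> AGACG
Concatenate: TGTCAGGTTTCGTCTCCAAGAGACG (length 25; written aligned with the template, i.e. 3'->5').

Answer: TGTCAGGTTTCGTCTCCAAGAGACG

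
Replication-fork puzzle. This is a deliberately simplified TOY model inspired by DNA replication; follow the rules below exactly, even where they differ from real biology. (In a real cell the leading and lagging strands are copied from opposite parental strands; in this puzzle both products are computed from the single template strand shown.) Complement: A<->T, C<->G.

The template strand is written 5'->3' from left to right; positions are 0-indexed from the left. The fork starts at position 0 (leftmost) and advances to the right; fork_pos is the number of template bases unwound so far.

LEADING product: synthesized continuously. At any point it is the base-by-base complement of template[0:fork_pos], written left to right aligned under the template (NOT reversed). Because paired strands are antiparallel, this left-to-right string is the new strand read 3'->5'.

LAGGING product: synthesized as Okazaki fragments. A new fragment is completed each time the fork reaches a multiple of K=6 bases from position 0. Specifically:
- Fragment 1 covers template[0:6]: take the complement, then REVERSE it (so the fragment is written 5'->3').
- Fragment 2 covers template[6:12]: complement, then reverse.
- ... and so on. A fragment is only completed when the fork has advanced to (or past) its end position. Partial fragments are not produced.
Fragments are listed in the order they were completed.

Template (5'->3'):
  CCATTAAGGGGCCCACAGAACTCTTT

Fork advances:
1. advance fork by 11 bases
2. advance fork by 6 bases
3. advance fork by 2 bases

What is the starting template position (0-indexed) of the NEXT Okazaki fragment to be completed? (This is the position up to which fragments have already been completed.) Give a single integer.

Step 1: advance 11 -> fork_pos = 0 + 11 = 11. Reached multiple(s) of 6: 6 -> fragment 1 completed (1 total).
Step 2: advance 6 -> fork_pos = 11 + 6 = 17. Reached multiple(s) of 6: 12 -> fragment 2 completed (2 total).
Step 3: advance 2 -> fork_pos = 17 + 2 = 19. Reached multiple(s) of 6: 18 -> fragment 3 completed (3 total).
3 fragment(s) completed, covering template[0:18] (3 x 6 = 18). The next fragment, fragment 4, covers template[18:24], so it starts at position 18.

Answer: 18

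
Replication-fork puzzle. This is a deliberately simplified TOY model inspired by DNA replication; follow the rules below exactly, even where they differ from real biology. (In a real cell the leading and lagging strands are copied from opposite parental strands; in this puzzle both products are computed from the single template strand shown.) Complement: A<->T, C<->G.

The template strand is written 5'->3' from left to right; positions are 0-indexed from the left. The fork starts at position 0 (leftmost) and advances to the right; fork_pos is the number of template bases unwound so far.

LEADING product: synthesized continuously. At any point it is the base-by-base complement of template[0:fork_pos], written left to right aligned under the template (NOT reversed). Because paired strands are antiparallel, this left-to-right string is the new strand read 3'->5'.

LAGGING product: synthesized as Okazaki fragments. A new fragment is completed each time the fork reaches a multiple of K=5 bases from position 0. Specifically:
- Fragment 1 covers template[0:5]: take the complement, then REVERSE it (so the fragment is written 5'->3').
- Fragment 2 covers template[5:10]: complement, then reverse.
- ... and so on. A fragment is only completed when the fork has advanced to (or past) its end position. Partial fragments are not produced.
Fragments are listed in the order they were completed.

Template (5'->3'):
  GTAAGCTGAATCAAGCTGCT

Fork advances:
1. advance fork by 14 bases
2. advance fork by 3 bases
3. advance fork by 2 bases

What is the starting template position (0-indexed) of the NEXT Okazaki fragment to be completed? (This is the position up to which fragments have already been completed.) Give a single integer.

Answer: 15

Derivation:
Step 1: advance 14 -> fork_pos = 0 + 14 = 14. Reached multiple(s) of 5: 5, 10 -> fragments 1-2 completed (2 total).
Step 2: advance 3 -> fork_pos = 14 + 3 = 17. Reached multiple(s) of 5: 15 -> fragment 3 completed (3 total).
Step 3: advance 2 -> fork_pos = 17 + 2 = 19. Next multiple of 5 is 20 (not reached); still 3 fragment(s).
3 fragment(s) completed, covering template[0:15] (3 x 5 = 15). The next fragment, fragment 4, covers template[15:20], so it starts at position 15.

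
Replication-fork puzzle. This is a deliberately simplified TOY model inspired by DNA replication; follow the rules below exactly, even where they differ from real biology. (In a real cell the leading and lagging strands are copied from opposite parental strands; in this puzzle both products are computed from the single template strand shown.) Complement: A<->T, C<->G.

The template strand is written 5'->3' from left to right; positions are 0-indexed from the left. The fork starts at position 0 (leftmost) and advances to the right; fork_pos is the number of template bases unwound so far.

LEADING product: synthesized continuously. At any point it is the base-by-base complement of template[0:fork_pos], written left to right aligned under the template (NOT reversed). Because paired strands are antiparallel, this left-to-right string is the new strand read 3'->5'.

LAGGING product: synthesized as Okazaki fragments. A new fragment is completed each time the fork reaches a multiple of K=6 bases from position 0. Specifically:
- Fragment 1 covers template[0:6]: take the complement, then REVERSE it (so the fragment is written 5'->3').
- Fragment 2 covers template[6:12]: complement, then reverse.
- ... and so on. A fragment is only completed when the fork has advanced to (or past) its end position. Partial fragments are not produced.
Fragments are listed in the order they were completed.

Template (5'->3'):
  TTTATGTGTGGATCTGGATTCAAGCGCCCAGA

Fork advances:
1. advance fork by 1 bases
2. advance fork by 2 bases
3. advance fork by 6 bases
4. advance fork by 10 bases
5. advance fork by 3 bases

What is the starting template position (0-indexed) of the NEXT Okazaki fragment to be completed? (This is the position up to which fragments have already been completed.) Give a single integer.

Answer: 18

Derivation:
Step 1: advance 1 -> fork_pos = 0 + 1 = 1. Next multiple of 6 is 6 (not reached); still 0 fragment(s).
Step 2: advance 2 -> fork_pos = 1 + 2 = 3. Next multiple of 6 is 6 (not reached); still 0 fragment(s).
Step 3: advance 6 -> fork_pos = 3 + 6 = 9. Reached multiple(s) of 6: 6 -> fragment 1 completed (1 total).
Step 4: advance 10 -> fork_pos = 9 + 10 = 19. Reached multiple(s) of 6: 12, 18 -> fragments 2-3 completed (3 total).
Step 5: advance 3 -> fork_pos = 19 + 3 = 22. Next multiple of 6 is 24 (not reached); still 3 fragment(s).
3 fragment(s) completed, covering template[0:18] (3 x 6 = 18). The next fragment, fragment 4, covers template[18:24], so it starts at position 18.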